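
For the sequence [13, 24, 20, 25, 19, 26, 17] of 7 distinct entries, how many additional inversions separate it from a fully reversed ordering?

12

Maximum inversions for 7 distinct elements is C(7, 2) = 7·6/2 = 21.
Current inversions — for each element, count later smaller elements:
13: 0
24: 3
20: 2
25: 2
19: 1
26: 1
17: 0
Current total: 0 + 3 + 2 + 2 + 1 + 1 + 0 = 9
Shortfall: 21 − 9 = 12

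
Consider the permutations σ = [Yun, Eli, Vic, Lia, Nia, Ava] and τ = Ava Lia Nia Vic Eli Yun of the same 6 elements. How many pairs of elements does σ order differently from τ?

14

Assign each item its position (1..6) in the first ordering, then rewrite the second ordering as that position sequence:
positions: Yun→1, Eli→2, Vic→3, Lia→4, Nia→5, Ava→6
second ordering as positions: [6, 4, 5, 3, 2, 1]
Discordant pairs = inversions in this position sequence.
6: 4, 5, 3, 2, 1 → 5
4: 3, 2, 1 → 3
5: 3, 2, 1 → 3
3: 2, 1 → 2
2: 1 → 1
1: 0
Total: 5 + 3 + 3 + 2 + 1 + 0 = 14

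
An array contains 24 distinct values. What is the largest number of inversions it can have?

276

The maximum occurs when the array is in strictly decreasing order: every one of the C(24, 2) pairs is inverted.
C(24, 2) = 24·23/2 = 276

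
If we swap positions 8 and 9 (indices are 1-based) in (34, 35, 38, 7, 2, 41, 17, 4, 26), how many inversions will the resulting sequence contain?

Positions 8 and 9 hold 4 and 26; after swapping, the array is [34, 35, 38, 7, 2, 41, 17, 26, 4].
Count, for each position, how many later elements it exceeds:
34 → 7, 2, 17, 26, 4 → 5
35 → 7, 2, 17, 26, 4 → 5
38 → 7, 2, 17, 26, 4 → 5
7 → 2, 4 → 2
2 → none → 0
41 → 17, 26, 4 → 3
17 → 4 → 1
26 → 4 → 1
4 → none → 0
Sum: 5 + 5 + 5 + 2 + 0 + 3 + 1 + 1 + 0 = 22

22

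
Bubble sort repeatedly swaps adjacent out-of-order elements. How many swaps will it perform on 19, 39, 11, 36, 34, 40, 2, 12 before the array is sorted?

16 adjacent swaps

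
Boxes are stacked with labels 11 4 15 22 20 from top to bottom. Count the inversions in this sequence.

2

Inversion pairs (indices are 1-based):
(1,2): 11 > 4
(4,5): 22 > 20
That's 2 pairs.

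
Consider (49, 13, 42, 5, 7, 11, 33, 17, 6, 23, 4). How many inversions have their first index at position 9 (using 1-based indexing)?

The element at index 9 is 6.
Elements after it: 23, 4
Those smaller than 6: 4

1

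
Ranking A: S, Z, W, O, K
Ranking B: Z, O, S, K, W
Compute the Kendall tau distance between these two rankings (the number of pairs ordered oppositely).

Discordant pairs: 4

Assign each item its position (1..5) in the first ordering, then rewrite the second ordering as that position sequence:
positions: S→1, Z→2, W→3, O→4, K→5
second ordering as positions: [2, 4, 1, 5, 3]
Discordant pairs = inversions in this position sequence.
2: 1 → 1
4: 1, 3 → 2
1: 0
5: 3 → 1
3: 0
Total: 1 + 2 + 0 + 1 + 0 = 4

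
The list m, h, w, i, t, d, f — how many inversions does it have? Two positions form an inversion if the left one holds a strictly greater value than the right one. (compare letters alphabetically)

14

Element-by-element contributions:
m: 4
h: 2
w: 4
i: 2
t: 2
d: 0
f: 0
Sum: 4 + 2 + 4 + 2 + 2 + 0 + 0 = 14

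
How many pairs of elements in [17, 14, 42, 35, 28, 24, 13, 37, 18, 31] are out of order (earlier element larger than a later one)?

Count, for each position, how many later elements it exceeds:
17 → 14, 13 → 2
14 → 13 → 1
42 → 35, 28, 24, 13, 37, 18, 31 → 7
35 → 28, 24, 13, 18, 31 → 5
28 → 24, 13, 18 → 3
24 → 13, 18 → 2
13 → none → 0
37 → 18, 31 → 2
18 → none → 0
31 → none → 0
Sum: 2 + 1 + 7 + 5 + 3 + 2 + 0 + 2 + 0 + 0 = 22

Inversions: 22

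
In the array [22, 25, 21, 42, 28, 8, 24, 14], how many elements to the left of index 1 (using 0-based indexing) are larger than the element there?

0

The element at index 1 is 25.
Elements before it: 22
None of them are larger than 25.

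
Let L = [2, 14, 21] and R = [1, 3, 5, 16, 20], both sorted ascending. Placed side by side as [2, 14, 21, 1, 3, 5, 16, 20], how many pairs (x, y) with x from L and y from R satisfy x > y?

9 split inversions

For each element r of the right run, count left-run elements greater than r:
r = 1: 2, 14, 21 → 3
r = 3: 14, 21 → 2
r = 5: 14, 21 → 2
r = 16: 21 → 1
r = 20: 21 → 1
Cross-inversions: 3 + 2 + 2 + 1 + 1 = 9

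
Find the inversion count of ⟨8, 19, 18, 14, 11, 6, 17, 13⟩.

17

Element-by-element contributions:
8 → 6 → 1
19 → 18, 14, 11, 6, 17, 13 → 6
18 → 14, 11, 6, 17, 13 → 5
14 → 11, 6, 13 → 3
11 → 6 → 1
6 → none → 0
17 → 13 → 1
13 → none → 0
Sum: 1 + 6 + 5 + 3 + 1 + 0 + 1 + 0 = 17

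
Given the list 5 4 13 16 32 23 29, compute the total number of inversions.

Element-by-element contributions:
5 → 4 → 1
4 → none → 0
13 → none → 0
16 → none → 0
32 → 23, 29 → 2
23 → none → 0
29 → none → 0
Sum: 1 + 0 + 0 + 0 + 2 + 0 + 0 = 3

3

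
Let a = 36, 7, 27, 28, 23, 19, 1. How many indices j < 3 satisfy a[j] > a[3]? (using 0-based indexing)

The element at index 3 is 28.
Elements before it: 36, 7, 27
Those larger than 28: 36

1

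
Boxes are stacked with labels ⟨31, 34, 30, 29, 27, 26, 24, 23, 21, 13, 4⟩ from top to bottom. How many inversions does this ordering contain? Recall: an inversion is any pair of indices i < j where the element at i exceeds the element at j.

Element-by-element contributions:
31 → 30, 29, 27, 26, 24, 23, 21, 13, 4 → 9
34 → 30, 29, 27, 26, 24, 23, 21, 13, 4 → 9
30 → 29, 27, 26, 24, 23, 21, 13, 4 → 8
29 → 27, 26, 24, 23, 21, 13, 4 → 7
27 → 26, 24, 23, 21, 13, 4 → 6
26 → 24, 23, 21, 13, 4 → 5
24 → 23, 21, 13, 4 → 4
23 → 21, 13, 4 → 3
21 → 13, 4 → 2
13 → 4 → 1
4 → none → 0
Sum: 9 + 9 + 8 + 7 + 6 + 5 + 4 + 3 + 2 + 1 + 0 = 54

54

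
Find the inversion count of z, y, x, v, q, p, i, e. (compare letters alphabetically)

28 inversions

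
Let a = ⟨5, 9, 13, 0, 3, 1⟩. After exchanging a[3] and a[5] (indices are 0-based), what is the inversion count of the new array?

Positions 3 and 5 hold 0 and 1; after swapping, the array is [5, 9, 13, 1, 3, 0].
Count, for each position, how many later elements it exceeds:
5 → 1, 3, 0 → 3
9 → 1, 3, 0 → 3
13 → 1, 3, 0 → 3
1 → 0 → 1
3 → 0 → 1
0 → none → 0
Sum: 3 + 3 + 3 + 1 + 1 + 0 = 11

11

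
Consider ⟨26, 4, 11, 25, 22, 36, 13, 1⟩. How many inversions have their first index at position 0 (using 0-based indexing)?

6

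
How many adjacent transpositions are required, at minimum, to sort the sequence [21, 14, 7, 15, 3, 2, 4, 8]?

20 swaps

Each adjacent swap fixes exactly one inversion, so the minimum swap count equals the number of inversions.
Count inversions — for each element, later elements that are smaller:
21: 14, 7, 15, 3, 2, 4, 8 → 7
14: 7, 3, 2, 4, 8 → 5
7: 3, 2, 4 → 3
15: 3, 2, 4, 8 → 4
3: 2 → 1
2: none → 0
4: none → 0
8: none → 0
Total inversions: 7 + 5 + 3 + 4 + 1 + 0 + 0 + 0 = 20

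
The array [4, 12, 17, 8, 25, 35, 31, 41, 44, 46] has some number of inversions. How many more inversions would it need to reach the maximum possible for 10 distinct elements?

42

Maximum inversions for 10 distinct elements is C(10, 2) = 10·9/2 = 45.
Current inversions — for each element, count later smaller elements:
4: 0
12: 1
17: 1
8: 0
25: 0
35: 1
31: 0
41: 0
44: 0
46: 0
Current total: 0 + 1 + 1 + 0 + 0 + 1 + 0 + 0 + 0 + 0 = 3
Shortfall: 45 − 3 = 42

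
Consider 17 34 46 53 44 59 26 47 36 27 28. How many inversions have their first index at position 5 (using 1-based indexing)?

The element at index 5 is 44.
Elements after it: 59, 26, 47, 36, 27, 28
Those smaller than 44: 26, 36, 27, 28

4 such elements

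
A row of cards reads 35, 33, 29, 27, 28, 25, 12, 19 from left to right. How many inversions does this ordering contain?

26 out-of-order pairs

Element-by-element contributions:
35 → 33, 29, 27, 28, 25, 12, 19 → 7
33 → 29, 27, 28, 25, 12, 19 → 6
29 → 27, 28, 25, 12, 19 → 5
27 → 25, 12, 19 → 3
28 → 25, 12, 19 → 3
25 → 12, 19 → 2
12 → none → 0
19 → none → 0
Sum: 7 + 6 + 5 + 3 + 3 + 2 + 0 + 0 = 26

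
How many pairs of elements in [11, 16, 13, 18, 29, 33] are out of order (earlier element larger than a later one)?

1 inversion

Listing every pair i<j with a[i]>a[j] (using 1-based positions):
(2,3): 16 > 13
That's 1 pair.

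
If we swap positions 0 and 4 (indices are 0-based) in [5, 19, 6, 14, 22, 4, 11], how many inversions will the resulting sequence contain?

17

Positions 0 and 4 hold 5 and 22; after swapping, the array is [22, 19, 6, 14, 5, 4, 11].
Count, for each position, how many later elements it exceeds:
22: 6
19: 5
6: 2
14: 3
5: 1
4: 0
11: 0
Sum: 6 + 5 + 2 + 3 + 1 + 0 + 0 = 17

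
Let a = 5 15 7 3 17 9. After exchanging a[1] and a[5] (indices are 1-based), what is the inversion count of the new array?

11 inversions

Positions 1 and 5 hold 5 and 17; after swapping, the array is [17, 15, 7, 3, 5, 9].
Sweep left to right; for each value list the smaller values that follow it:
17 → 15, 7, 3, 5, 9 → 5
15 → 7, 3, 5, 9 → 4
7 → 3, 5 → 2
3 → none → 0
5 → none → 0
9 → none → 0
Sum: 5 + 4 + 2 + 0 + 0 + 0 = 11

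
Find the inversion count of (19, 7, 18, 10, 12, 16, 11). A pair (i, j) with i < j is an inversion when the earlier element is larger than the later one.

Inversions: 12

Sweep left to right; for each value list the smaller values that follow it:
19: 6
7: 0
18: 4
10: 0
12: 1
16: 1
11: 0
Sum: 6 + 0 + 4 + 0 + 1 + 1 + 0 = 12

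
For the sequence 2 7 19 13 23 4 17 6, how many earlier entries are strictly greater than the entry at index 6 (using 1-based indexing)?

4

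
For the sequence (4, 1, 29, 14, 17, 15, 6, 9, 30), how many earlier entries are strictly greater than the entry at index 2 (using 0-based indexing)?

0 such elements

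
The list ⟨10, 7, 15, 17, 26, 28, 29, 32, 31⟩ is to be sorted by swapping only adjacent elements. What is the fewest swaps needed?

The minimum number of adjacent swaps to sort an array equals its inversion count, since every such swap removes exactly one inversion.
Count inversions — for each element, later elements that are smaller:
10: 7 → 1
7: none → 0
15: none → 0
17: none → 0
26: none → 0
28: none → 0
29: none → 0
32: 31 → 1
31: none → 0
Total inversions: 1 + 0 + 0 + 0 + 0 + 0 + 0 + 1 + 0 = 2

2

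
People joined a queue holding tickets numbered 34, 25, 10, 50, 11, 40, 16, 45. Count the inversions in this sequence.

For each element, count later entries that are smaller:
34 → 25, 10, 11, 16 → 4
25 → 10, 11, 16 → 3
10 → none → 0
50 → 11, 40, 16, 45 → 4
11 → none → 0
40 → 16 → 1
16 → none → 0
45 → none → 0
Sum: 4 + 3 + 0 + 4 + 0 + 1 + 0 + 0 = 12

Out-of-order pairs: 12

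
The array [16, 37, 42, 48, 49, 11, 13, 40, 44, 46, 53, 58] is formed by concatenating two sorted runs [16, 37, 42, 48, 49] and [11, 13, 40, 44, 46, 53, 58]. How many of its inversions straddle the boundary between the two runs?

There are 17 split inversions.

For each element r of the right run, count left-run elements greater than r:
r = 11: 16, 37, 42, 48, 49 → 5
r = 13: 16, 37, 42, 48, 49 → 5
r = 40: 42, 48, 49 → 3
r = 44: 48, 49 → 2
r = 46: 48, 49 → 2
r = 53: none → 0
r = 58: none → 0
Cross-inversions: 5 + 5 + 3 + 2 + 2 + 0 + 0 = 17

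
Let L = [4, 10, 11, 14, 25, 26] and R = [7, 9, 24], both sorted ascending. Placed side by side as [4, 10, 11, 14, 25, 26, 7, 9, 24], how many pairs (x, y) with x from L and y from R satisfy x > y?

12

For each element r of the right run, count left-run elements greater than r:
r = 7: 10, 11, 14, 25, 26 → 5
r = 9: 10, 11, 14, 25, 26 → 5
r = 24: 25, 26 → 2
Cross-inversions: 5 + 5 + 2 = 12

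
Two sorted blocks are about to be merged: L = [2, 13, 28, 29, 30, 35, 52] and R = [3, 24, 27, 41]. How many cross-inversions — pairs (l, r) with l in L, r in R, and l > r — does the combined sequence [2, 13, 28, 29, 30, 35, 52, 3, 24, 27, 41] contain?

17

Take each right-half value and tally the left-half values above it:
r = 3: 13, 28, 29, 30, 35, 52 → 6
r = 24: 28, 29, 30, 35, 52 → 5
r = 27: 28, 29, 30, 35, 52 → 5
r = 41: 52 → 1
Cross-inversions: 6 + 5 + 5 + 1 = 17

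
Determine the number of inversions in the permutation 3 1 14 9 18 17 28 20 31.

4 inversions

Element-by-element contributions:
3 → 1 → 1
1 → none → 0
14 → 9 → 1
9 → none → 0
18 → 17 → 1
17 → none → 0
28 → 20 → 1
20 → none → 0
31 → none → 0
Sum: 1 + 0 + 1 + 0 + 1 + 0 + 1 + 0 + 0 = 4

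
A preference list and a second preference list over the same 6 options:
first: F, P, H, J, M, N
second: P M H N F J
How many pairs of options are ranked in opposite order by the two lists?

Assign each item its position (1..6) in the first ordering, then rewrite the second ordering as that position sequence:
positions: F→1, P→2, H→3, J→4, M→5, N→6
second ordering as positions: [2, 5, 3, 6, 1, 4]
Discordant pairs = inversions in this position sequence.
2: 1 → 1
5: 3, 1, 4 → 3
3: 1 → 1
6: 1, 4 → 2
1: 0
4: 0
Total: 1 + 3 + 1 + 2 + 0 + 0 = 7

7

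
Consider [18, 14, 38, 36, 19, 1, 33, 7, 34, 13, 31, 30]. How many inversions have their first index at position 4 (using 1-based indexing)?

The element at index 4 is 36.
Elements after it: 19, 1, 33, 7, 34, 13, 31, 30
Those smaller than 36: 19, 1, 33, 7, 34, 13, 31, 30

8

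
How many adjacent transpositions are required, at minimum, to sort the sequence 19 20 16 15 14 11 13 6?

26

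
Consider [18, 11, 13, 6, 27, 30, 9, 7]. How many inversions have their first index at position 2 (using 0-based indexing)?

3

The element at index 2 is 13.
Elements after it: 6, 27, 30, 9, 7
Those smaller than 13: 6, 9, 7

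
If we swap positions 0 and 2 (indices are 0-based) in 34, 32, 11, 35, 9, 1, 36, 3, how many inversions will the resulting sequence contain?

15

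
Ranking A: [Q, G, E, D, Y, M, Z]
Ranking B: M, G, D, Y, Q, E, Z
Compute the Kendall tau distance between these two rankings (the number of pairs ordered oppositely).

10 discordant pairs

Assign each item its position (1..7) in the first ordering, then rewrite the second ordering as that position sequence:
positions: Q→1, G→2, E→3, D→4, Y→5, M→6, Z→7
second ordering as positions: [6, 2, 4, 5, 1, 3, 7]
Discordant pairs = inversions in this position sequence.
6: 2, 4, 5, 1, 3 → 5
2: 1 → 1
4: 1, 3 → 2
5: 1, 3 → 2
1: 0
3: 0
7: 0
Total: 5 + 1 + 2 + 2 + 0 + 0 + 0 = 10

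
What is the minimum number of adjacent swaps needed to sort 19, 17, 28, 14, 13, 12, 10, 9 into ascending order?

Each adjacent swap fixes exactly one inversion, so the minimum swap count equals the number of inversions.
Count inversions — for each element, later elements that are smaller:
19: 17, 14, 13, 12, 10, 9 → 6
17: 14, 13, 12, 10, 9 → 5
28: 14, 13, 12, 10, 9 → 5
14: 13, 12, 10, 9 → 4
13: 12, 10, 9 → 3
12: 10, 9 → 2
10: 9 → 1
9: none → 0
Total inversions: 6 + 5 + 5 + 4 + 3 + 2 + 1 + 0 = 26

There are 26 adjacent swaps.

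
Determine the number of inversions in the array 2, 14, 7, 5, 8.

4 inversions

Element-by-element contributions:
2 → none → 0
14 → 7, 5, 8 → 3
7 → 5 → 1
5 → none → 0
8 → none → 0
Sum: 0 + 3 + 1 + 0 + 0 = 4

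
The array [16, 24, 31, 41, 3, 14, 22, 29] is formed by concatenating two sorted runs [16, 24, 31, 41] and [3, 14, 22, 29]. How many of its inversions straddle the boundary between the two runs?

For each element r of the right run, count left-run elements greater than r:
r = 3: 16, 24, 31, 41 → 4
r = 14: 16, 24, 31, 41 → 4
r = 22: 24, 31, 41 → 3
r = 29: 31, 41 → 2
Cross-inversions: 4 + 4 + 3 + 2 = 13

13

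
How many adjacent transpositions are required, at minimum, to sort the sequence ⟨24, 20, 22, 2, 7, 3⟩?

Each adjacent swap fixes exactly one inversion, so the minimum swap count equals the number of inversions.
Count inversions — for each element, later elements that are smaller:
24: 20, 22, 2, 7, 3 → 5
20: 2, 7, 3 → 3
22: 2, 7, 3 → 3
2: none → 0
7: 3 → 1
3: none → 0
Total inversions: 5 + 3 + 3 + 0 + 1 + 0 = 12

12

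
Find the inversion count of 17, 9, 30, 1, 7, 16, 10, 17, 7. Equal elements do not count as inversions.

For each element, count later entries that are smaller:
17 → 9, 1, 7, 16, 10, 7 → 6
9 → 1, 7, 7 → 3
30 → 1, 7, 16, 10, 17, 7 → 6
1 → none → 0
7 → none → 0
16 → 10, 7 → 2
10 → 7 → 1
17 → 7 → 1
7 → none → 0
Sum: 6 + 3 + 6 + 0 + 0 + 2 + 1 + 1 + 0 = 19

19 inversions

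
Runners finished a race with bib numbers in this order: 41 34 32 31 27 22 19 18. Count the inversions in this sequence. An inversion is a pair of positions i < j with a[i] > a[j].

For each element, count later entries that are smaller:
41 → 34, 32, 31, 27, 22, 19, 18 → 7
34 → 32, 31, 27, 22, 19, 18 → 6
32 → 31, 27, 22, 19, 18 → 5
31 → 27, 22, 19, 18 → 4
27 → 22, 19, 18 → 3
22 → 19, 18 → 2
19 → 18 → 1
18 → none → 0
Sum: 7 + 6 + 5 + 4 + 3 + 2 + 1 + 0 = 28

28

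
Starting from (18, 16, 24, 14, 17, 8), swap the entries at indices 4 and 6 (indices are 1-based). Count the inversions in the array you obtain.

Positions 4 and 6 hold 14 and 8; after swapping, the array is [18, 16, 24, 8, 17, 14].
For each element, count later entries that are smaller:
18 → 16, 8, 17, 14 → 4
16 → 8, 14 → 2
24 → 8, 17, 14 → 3
8 → none → 0
17 → 14 → 1
14 → none → 0
Sum: 4 + 2 + 3 + 0 + 1 + 0 = 10

Inversions: 10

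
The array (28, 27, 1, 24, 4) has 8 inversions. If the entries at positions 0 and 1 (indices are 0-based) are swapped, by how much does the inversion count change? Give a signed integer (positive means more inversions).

-1

Positions 0 and 1 hold 28 and 27; after swapping, the array is [27, 28, 1, 24, 4].
Element-by-element contributions:
27: 3
28: 3
1: 0
24: 1
4: 0
Sum: 3 + 3 + 0 + 1 + 0 = 7
Change: 7 − 8 = -1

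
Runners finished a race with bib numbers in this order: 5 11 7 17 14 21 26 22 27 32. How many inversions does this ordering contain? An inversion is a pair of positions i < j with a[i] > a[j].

3 out-of-order pairs

For each element, count later entries that are smaller:
5: 0
11: 1
7: 0
17: 1
14: 0
21: 0
26: 1
22: 0
27: 0
32: 0
Sum: 0 + 1 + 0 + 1 + 0 + 0 + 1 + 0 + 0 + 0 = 3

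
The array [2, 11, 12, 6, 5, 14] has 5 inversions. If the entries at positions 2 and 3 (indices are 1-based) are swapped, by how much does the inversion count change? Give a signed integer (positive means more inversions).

Positions 2 and 3 hold 11 and 12; after swapping, the array is [2, 12, 11, 6, 5, 14].
Count, for each position, how many later elements it exceeds:
2: 0
12: 3
11: 2
6: 1
5: 0
14: 0
Sum: 0 + 3 + 2 + 1 + 0 + 0 = 6
Change: 6 − 5 = +1

+1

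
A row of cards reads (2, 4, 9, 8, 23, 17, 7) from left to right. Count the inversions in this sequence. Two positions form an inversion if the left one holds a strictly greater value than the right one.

6

For each element, count later entries that are smaller:
2: 0
4: 0
9: 2
8: 1
23: 2
17: 1
7: 0
Sum: 0 + 0 + 2 + 1 + 2 + 1 + 0 = 6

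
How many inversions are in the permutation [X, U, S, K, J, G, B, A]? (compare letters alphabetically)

28 out-of-order pairs

For each element, count later entries that are smaller:
X: 7
U: 6
S: 5
K: 4
J: 3
G: 2
B: 1
A: 0
Sum: 7 + 6 + 5 + 4 + 3 + 2 + 1 + 0 = 28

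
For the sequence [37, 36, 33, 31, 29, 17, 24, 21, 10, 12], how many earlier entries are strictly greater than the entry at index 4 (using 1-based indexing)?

The element at index 4 is 31.
Elements before it: 37, 36, 33
Those larger than 31: 37, 36, 33

3 such elements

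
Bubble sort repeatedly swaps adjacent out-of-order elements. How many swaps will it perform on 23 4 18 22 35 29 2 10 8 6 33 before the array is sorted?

Each adjacent swap fixes exactly one inversion, so the minimum swap count equals the number of inversions.
Count inversions — for each element, later elements that are smaller:
23: 4, 18, 22, 2, 10, 8, 6 → 7
4: 2 → 1
18: 2, 10, 8, 6 → 4
22: 2, 10, 8, 6 → 4
35: 29, 2, 10, 8, 6, 33 → 6
29: 2, 10, 8, 6 → 4
2: none → 0
10: 8, 6 → 2
8: 6 → 1
6: none → 0
33: none → 0
Total inversions: 7 + 1 + 4 + 4 + 6 + 4 + 0 + 2 + 1 + 0 + 0 = 29

29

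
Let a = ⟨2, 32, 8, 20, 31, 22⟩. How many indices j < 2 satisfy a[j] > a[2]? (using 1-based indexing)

0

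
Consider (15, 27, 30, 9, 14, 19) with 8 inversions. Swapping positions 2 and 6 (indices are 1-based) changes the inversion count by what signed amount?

-1

Positions 2 and 6 hold 27 and 19; after swapping, the array is [15, 19, 30, 9, 14, 27].
Count, for each position, how many later elements it exceeds:
15: 2
19: 2
30: 3
9: 0
14: 0
27: 0
Sum: 2 + 2 + 3 + 0 + 0 + 0 = 7
Change: 7 − 8 = -1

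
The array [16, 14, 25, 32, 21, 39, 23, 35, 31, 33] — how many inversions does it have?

Out-of-order pairs: 12

Sweep left to right; for each value list the smaller values that follow it:
16 → 14 → 1
14 → none → 0
25 → 21, 23 → 2
32 → 21, 23, 31 → 3
21 → none → 0
39 → 23, 35, 31, 33 → 4
23 → none → 0
35 → 31, 33 → 2
31 → none → 0
33 → none → 0
Sum: 1 + 0 + 2 + 3 + 0 + 4 + 0 + 2 + 0 + 0 = 12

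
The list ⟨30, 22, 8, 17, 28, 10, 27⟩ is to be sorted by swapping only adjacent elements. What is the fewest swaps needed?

12

The minimum number of adjacent swaps to sort an array equals its inversion count, since every such swap removes exactly one inversion.
Count inversions — for each element, later elements that are smaller:
30: 22, 8, 17, 28, 10, 27 → 6
22: 8, 17, 10 → 3
8: none → 0
17: 10 → 1
28: 10, 27 → 2
10: none → 0
27: none → 0
Total inversions: 6 + 3 + 0 + 1 + 2 + 0 + 0 = 12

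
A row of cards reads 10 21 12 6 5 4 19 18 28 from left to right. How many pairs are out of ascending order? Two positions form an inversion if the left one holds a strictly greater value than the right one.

16

For each element, count later entries that are smaller:
10 → 6, 5, 4 → 3
21 → 12, 6, 5, 4, 19, 18 → 6
12 → 6, 5, 4 → 3
6 → 5, 4 → 2
5 → 4 → 1
4 → none → 0
19 → 18 → 1
18 → none → 0
28 → none → 0
Sum: 3 + 6 + 3 + 2 + 1 + 0 + 1 + 0 + 0 = 16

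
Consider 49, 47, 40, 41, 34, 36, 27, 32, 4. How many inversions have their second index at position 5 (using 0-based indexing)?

4

The element at index 5 is 36.
Elements before it: 49, 47, 40, 41, 34
Those larger than 36: 49, 47, 40, 41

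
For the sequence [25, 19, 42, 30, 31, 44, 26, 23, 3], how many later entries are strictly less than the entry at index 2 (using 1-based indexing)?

1 such element

The element at index 2 is 19.
Elements after it: 42, 30, 31, 44, 26, 23, 3
Those smaller than 19: 3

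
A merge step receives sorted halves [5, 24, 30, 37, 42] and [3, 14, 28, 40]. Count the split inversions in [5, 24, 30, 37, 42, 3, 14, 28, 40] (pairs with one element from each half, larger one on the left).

13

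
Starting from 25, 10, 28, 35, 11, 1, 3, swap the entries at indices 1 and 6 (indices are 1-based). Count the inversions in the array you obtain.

Positions 1 and 6 hold 25 and 1; after swapping, the array is [1, 10, 28, 35, 11, 25, 3].
Sweep left to right; for each value list the smaller values that follow it:
1: 0
10: 1
28: 3
35: 3
11: 1
25: 1
3: 0
Sum: 0 + 1 + 3 + 3 + 1 + 1 + 0 = 9

9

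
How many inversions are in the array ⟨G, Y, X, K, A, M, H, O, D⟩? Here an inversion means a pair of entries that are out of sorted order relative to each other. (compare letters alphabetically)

22

Sweep left to right; for each value list the smaller values that follow it:
G → A, D → 2
Y → X, K, A, M, H, O, D → 7
X → K, A, M, H, O, D → 6
K → A, H, D → 3
A → none → 0
M → H, D → 2
H → D → 1
O → D → 1
D → none → 0
Sum: 2 + 7 + 6 + 3 + 0 + 2 + 1 + 1 + 0 = 22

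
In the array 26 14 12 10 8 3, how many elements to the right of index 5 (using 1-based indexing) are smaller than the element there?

1 such element

The element at index 5 is 8.
Elements after it: 3
Those smaller than 8: 3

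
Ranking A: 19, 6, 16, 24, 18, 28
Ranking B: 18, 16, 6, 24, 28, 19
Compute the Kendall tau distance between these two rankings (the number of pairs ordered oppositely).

Assign each item its position (1..6) in the first ordering, then rewrite the second ordering as that position sequence:
positions: 19→1, 6→2, 16→3, 24→4, 18→5, 28→6
second ordering as positions: [5, 3, 2, 4, 6, 1]
Discordant pairs = inversions in this position sequence.
5: 3, 2, 4, 1 → 4
3: 2, 1 → 2
2: 1 → 1
4: 1 → 1
6: 1 → 1
1: 0
Total: 4 + 2 + 1 + 1 + 1 + 0 = 9

Discordant pairs: 9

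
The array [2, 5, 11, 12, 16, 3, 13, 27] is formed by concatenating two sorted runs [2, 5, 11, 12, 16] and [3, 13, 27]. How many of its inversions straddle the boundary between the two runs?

5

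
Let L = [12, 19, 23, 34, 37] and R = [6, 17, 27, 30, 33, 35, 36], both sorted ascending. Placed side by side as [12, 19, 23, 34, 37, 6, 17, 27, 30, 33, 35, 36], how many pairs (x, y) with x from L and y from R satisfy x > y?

For each element r of the right run, count left-run elements greater than r:
r = 6: 12, 19, 23, 34, 37 → 5
r = 17: 19, 23, 34, 37 → 4
r = 27: 34, 37 → 2
r = 30: 34, 37 → 2
r = 33: 34, 37 → 2
r = 35: 37 → 1
r = 36: 37 → 1
Cross-inversions: 5 + 4 + 2 + 2 + 2 + 1 + 1 = 17

There are 17 cross-inversions.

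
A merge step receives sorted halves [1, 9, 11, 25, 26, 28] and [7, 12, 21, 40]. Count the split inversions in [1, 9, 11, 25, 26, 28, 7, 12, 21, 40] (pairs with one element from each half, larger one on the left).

Take each right-half value and tally the left-half values above it:
r = 7: 9, 11, 25, 26, 28 → 5
r = 12: 25, 26, 28 → 3
r = 21: 25, 26, 28 → 3
r = 40: none → 0
Cross-inversions: 5 + 3 + 3 + 0 = 11

11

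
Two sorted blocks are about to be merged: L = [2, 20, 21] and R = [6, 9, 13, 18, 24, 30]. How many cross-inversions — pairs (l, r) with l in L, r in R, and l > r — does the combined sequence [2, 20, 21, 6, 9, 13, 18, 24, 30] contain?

Count, for every r in R, how many entries of L exceed r:
r = 6: 20, 21 → 2
r = 9: 20, 21 → 2
r = 13: 20, 21 → 2
r = 18: 20, 21 → 2
r = 24: none → 0
r = 30: none → 0
Cross-inversions: 2 + 2 + 2 + 2 + 0 + 0 = 8

There are 8 cross-inversions.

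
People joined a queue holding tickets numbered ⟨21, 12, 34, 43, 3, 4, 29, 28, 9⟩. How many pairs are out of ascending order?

For each element, count later entries that are smaller:
21 → 12, 3, 4, 9 → 4
12 → 3, 4, 9 → 3
34 → 3, 4, 29, 28, 9 → 5
43 → 3, 4, 29, 28, 9 → 5
3 → none → 0
4 → none → 0
29 → 28, 9 → 2
28 → 9 → 1
9 → none → 0
Sum: 4 + 3 + 5 + 5 + 0 + 0 + 2 + 1 + 0 = 20

20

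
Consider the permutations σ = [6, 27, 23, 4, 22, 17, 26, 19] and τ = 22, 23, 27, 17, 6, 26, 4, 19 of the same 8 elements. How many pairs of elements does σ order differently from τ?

10 discordant pairs

Assign each item its position (1..8) in the first ordering, then rewrite the second ordering as that position sequence:
positions: 6→1, 27→2, 23→3, 4→4, 22→5, 17→6, 26→7, 19→8
second ordering as positions: [5, 3, 2, 6, 1, 7, 4, 8]
Discordant pairs = inversions in this position sequence.
5: 3, 2, 1, 4 → 4
3: 2, 1 → 2
2: 1 → 1
6: 1, 4 → 2
1: 0
7: 4 → 1
4: 0
8: 0
Total: 4 + 2 + 1 + 2 + 0 + 1 + 0 + 0 = 10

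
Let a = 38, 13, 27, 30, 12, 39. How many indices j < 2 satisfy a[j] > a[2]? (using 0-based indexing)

The element at index 2 is 27.
Elements before it: 38, 13
Those larger than 27: 38

1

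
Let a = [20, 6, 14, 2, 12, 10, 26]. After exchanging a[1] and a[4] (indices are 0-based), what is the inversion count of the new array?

Positions 1 and 4 hold 6 and 12; after swapping, the array is [20, 12, 14, 2, 6, 10, 26].
Element-by-element contributions:
20: 5
12: 3
14: 3
2: 0
6: 0
10: 0
26: 0
Sum: 5 + 3 + 3 + 0 + 0 + 0 + 0 = 11

11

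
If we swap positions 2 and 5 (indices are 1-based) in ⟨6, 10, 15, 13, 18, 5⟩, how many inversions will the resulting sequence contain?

11 inversions

Positions 2 and 5 hold 10 and 18; after swapping, the array is [6, 18, 15, 13, 10, 5].
Sweep left to right; for each value list the smaller values that follow it:
6: 1
18: 4
15: 3
13: 2
10: 1
5: 0
Sum: 1 + 4 + 3 + 2 + 1 + 0 = 11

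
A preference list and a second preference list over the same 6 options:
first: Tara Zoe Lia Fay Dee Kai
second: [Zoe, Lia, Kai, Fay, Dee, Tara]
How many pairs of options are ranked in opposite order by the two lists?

7 pairs

Assign each item its position (1..6) in the first ordering, then rewrite the second ordering as that position sequence:
positions: Tara→1, Zoe→2, Lia→3, Fay→4, Dee→5, Kai→6
second ordering as positions: [2, 3, 6, 4, 5, 1]
Discordant pairs = inversions in this position sequence.
2: 1 → 1
3: 1 → 1
6: 4, 5, 1 → 3
4: 1 → 1
5: 1 → 1
1: 0
Total: 1 + 1 + 3 + 1 + 1 + 0 = 7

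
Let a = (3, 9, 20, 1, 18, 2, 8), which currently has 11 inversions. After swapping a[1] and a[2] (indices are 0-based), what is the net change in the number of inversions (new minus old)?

Positions 1 and 2 hold 9 and 20; after swapping, the array is [3, 20, 9, 1, 18, 2, 8].
Sweep left to right; for each value list the smaller values that follow it:
3 → 1, 2 → 2
20 → 9, 1, 18, 2, 8 → 5
9 → 1, 2, 8 → 3
1 → none → 0
18 → 2, 8 → 2
2 → none → 0
8 → none → 0
Sum: 2 + 5 + 3 + 0 + 2 + 0 + 0 = 12
Change: 12 − 11 = +1

+1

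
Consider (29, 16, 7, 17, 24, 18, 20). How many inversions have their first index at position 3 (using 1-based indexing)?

0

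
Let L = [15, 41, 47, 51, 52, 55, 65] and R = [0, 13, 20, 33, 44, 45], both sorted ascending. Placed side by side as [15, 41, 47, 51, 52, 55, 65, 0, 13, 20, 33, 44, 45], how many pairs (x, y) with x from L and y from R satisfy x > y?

For each element r of the right run, count left-run elements greater than r:
r = 0: 15, 41, 47, 51, 52, 55, 65 → 7
r = 13: 15, 41, 47, 51, 52, 55, 65 → 7
r = 20: 41, 47, 51, 52, 55, 65 → 6
r = 33: 41, 47, 51, 52, 55, 65 → 6
r = 44: 47, 51, 52, 55, 65 → 5
r = 45: 47, 51, 52, 55, 65 → 5
Cross-inversions: 7 + 7 + 6 + 6 + 5 + 5 = 36

36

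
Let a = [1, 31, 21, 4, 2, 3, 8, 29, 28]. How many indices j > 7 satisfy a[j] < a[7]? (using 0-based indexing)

1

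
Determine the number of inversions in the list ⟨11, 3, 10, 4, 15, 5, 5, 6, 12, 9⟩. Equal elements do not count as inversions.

18

Count, for each position, how many later elements it exceeds:
11: 7
3: 0
10: 5
4: 0
15: 5
5: 0
5: 0
6: 0
12: 1
9: 0
Sum: 7 + 0 + 5 + 0 + 5 + 0 + 0 + 0 + 1 + 0 = 18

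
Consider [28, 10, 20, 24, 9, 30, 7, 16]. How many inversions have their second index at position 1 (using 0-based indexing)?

The element at index 1 is 10.
Elements before it: 28
Those larger than 10: 28

1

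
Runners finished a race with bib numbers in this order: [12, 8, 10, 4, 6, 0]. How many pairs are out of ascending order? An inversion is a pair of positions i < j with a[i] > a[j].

13 inversions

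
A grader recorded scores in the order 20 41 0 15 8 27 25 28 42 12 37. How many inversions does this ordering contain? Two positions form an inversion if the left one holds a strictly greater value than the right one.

20

For each element, count later entries that are smaller:
20: 4
41: 8
0: 0
15: 2
8: 0
27: 2
25: 1
28: 1
42: 2
12: 0
37: 0
Sum: 4 + 8 + 0 + 2 + 0 + 2 + 1 + 1 + 2 + 0 + 0 = 20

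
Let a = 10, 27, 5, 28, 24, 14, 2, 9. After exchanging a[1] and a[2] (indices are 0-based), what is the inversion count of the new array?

17 inversions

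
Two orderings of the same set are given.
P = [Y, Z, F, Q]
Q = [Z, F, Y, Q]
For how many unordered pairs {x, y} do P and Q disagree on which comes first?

2 disagreeing pairs

Assign each item its position (1..4) in the first ordering, then rewrite the second ordering as that position sequence:
positions: Y→1, Z→2, F→3, Q→4
second ordering as positions: [2, 3, 1, 4]
Discordant pairs = inversions in this position sequence.
2: 1 → 1
3: 1 → 1
1: 0
4: 0
Total: 1 + 1 + 0 + 0 = 2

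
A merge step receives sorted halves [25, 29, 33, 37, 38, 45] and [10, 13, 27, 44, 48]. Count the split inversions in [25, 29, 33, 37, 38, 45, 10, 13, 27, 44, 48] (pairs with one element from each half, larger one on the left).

18

For each element r of the right run, count left-run elements greater than r:
r = 10: 25, 29, 33, 37, 38, 45 → 6
r = 13: 25, 29, 33, 37, 38, 45 → 6
r = 27: 29, 33, 37, 38, 45 → 5
r = 44: 45 → 1
r = 48: none → 0
Cross-inversions: 6 + 6 + 5 + 1 + 0 = 18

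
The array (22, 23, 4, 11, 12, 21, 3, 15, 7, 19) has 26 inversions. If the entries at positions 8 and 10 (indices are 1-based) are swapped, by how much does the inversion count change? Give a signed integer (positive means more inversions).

+1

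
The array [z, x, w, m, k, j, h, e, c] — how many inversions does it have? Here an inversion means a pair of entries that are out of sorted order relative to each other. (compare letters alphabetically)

There are 36 inversions.

Element-by-element contributions:
z: 8
x: 7
w: 6
m: 5
k: 4
j: 3
h: 2
e: 1
c: 0
Sum: 8 + 7 + 6 + 5 + 4 + 3 + 2 + 1 + 0 = 36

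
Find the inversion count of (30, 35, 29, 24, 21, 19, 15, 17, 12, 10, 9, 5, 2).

There are 76 out-of-order pairs.

For each element, count later entries that are smaller:
30 → 29, 24, 21, 19, 15, 17, 12, 10, 9, 5, 2 → 11
35 → 29, 24, 21, 19, 15, 17, 12, 10, 9, 5, 2 → 11
29 → 24, 21, 19, 15, 17, 12, 10, 9, 5, 2 → 10
24 → 21, 19, 15, 17, 12, 10, 9, 5, 2 → 9
21 → 19, 15, 17, 12, 10, 9, 5, 2 → 8
19 → 15, 17, 12, 10, 9, 5, 2 → 7
15 → 12, 10, 9, 5, 2 → 5
17 → 12, 10, 9, 5, 2 → 5
12 → 10, 9, 5, 2 → 4
10 → 9, 5, 2 → 3
9 → 5, 2 → 2
5 → 2 → 1
2 → none → 0
Sum: 11 + 11 + 10 + 9 + 8 + 7 + 5 + 5 + 4 + 3 + 2 + 1 + 0 = 76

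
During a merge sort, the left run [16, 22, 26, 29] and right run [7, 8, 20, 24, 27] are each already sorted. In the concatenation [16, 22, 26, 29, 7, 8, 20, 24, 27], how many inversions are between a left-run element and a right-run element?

14

Take each right-half value and tally the left-half values above it:
r = 7: 16, 22, 26, 29 → 4
r = 8: 16, 22, 26, 29 → 4
r = 20: 22, 26, 29 → 3
r = 24: 26, 29 → 2
r = 27: 29 → 1
Cross-inversions: 4 + 4 + 3 + 2 + 1 = 14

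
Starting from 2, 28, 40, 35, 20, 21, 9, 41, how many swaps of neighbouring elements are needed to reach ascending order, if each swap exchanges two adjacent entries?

12 adjacent swaps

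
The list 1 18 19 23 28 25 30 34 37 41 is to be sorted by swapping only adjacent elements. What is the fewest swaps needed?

Each adjacent swap fixes exactly one inversion, so the minimum swap count equals the number of inversions.
Count inversions — for each element, later elements that are smaller:
1: none → 0
18: none → 0
19: none → 0
23: none → 0
28: 25 → 1
25: none → 0
30: none → 0
34: none → 0
37: none → 0
41: none → 0
Total inversions: 0 + 0 + 0 + 0 + 1 + 0 + 0 + 0 + 0 + 0 = 1

1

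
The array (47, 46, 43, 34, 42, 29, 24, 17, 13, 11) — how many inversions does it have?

44 out-of-order pairs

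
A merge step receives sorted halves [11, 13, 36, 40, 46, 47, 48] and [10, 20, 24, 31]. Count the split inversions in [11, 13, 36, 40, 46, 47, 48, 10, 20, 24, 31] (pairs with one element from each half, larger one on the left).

Count, for every r in R, how many entries of L exceed r:
r = 10: 11, 13, 36, 40, 46, 47, 48 → 7
r = 20: 36, 40, 46, 47, 48 → 5
r = 24: 36, 40, 46, 47, 48 → 5
r = 31: 36, 40, 46, 47, 48 → 5
Cross-inversions: 7 + 5 + 5 + 5 = 22

22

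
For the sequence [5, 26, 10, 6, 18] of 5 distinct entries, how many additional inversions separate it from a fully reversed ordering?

Maximum inversions for 5 distinct elements is C(5, 2) = 5·4/2 = 10.
Current inversions — for each element, count later smaller elements:
5: 0
26: 3
10: 1
6: 0
18: 0
Current total: 0 + 3 + 1 + 0 + 0 = 4
Shortfall: 10 − 4 = 6

6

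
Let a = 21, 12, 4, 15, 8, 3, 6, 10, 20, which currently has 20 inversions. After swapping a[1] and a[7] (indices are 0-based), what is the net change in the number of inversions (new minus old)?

-1

Positions 1 and 7 hold 12 and 10; after swapping, the array is [21, 10, 4, 15, 8, 3, 6, 12, 20].
Count, for each position, how many later elements it exceeds:
21: 8
10: 4
4: 1
15: 4
8: 2
3: 0
6: 0
12: 0
20: 0
Sum: 8 + 4 + 1 + 4 + 2 + 0 + 0 + 0 + 0 = 19
Change: 19 − 20 = -1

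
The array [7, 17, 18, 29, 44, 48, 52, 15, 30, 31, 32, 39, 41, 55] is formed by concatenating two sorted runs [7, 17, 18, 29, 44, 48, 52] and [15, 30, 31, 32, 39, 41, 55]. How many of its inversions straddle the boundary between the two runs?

21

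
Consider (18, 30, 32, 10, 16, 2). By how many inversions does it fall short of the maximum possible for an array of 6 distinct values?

4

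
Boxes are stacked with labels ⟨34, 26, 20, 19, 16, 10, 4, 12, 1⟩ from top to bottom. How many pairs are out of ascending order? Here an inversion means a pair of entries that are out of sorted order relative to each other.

34

Sweep left to right; for each value list the smaller values that follow it:
34: 8
26: 7
20: 6
19: 5
16: 4
10: 2
4: 1
12: 1
1: 0
Sum: 8 + 7 + 6 + 5 + 4 + 2 + 1 + 1 + 0 = 34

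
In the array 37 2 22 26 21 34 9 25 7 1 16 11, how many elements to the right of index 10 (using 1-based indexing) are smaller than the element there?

0 such elements

The element at index 10 is 1.
Elements after it: 16, 11
None of them are smaller than 1.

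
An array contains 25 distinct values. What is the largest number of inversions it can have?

300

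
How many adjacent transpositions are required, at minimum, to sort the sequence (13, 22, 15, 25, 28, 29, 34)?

1

Minimum adjacent swaps = number of inversions (each swap of adjacent out-of-order elements removes one inversion and no swap can remove more).
Count inversions — for each element, later elements that are smaller:
13: none → 0
22: 15 → 1
15: none → 0
25: none → 0
28: none → 0
29: none → 0
34: none → 0
Total inversions: 0 + 1 + 0 + 0 + 0 + 0 + 0 = 1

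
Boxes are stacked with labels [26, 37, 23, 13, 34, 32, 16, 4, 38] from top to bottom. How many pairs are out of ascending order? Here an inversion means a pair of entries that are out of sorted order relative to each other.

20

For each element, count later entries that are smaller:
26: 4
37: 6
23: 3
13: 1
34: 3
32: 2
16: 1
4: 0
38: 0
Sum: 4 + 6 + 3 + 1 + 3 + 2 + 1 + 0 + 0 = 20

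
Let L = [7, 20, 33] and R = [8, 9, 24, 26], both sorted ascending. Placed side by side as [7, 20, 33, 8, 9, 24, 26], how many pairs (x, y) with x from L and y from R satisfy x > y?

6 cross-inversions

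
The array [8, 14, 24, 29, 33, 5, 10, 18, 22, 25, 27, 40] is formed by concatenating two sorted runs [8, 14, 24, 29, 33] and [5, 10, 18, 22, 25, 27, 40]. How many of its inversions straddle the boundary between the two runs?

There are 19 split inversions.

For each element r of the right run, count left-run elements greater than r:
r = 5: 8, 14, 24, 29, 33 → 5
r = 10: 14, 24, 29, 33 → 4
r = 18: 24, 29, 33 → 3
r = 22: 24, 29, 33 → 3
r = 25: 29, 33 → 2
r = 27: 29, 33 → 2
r = 40: none → 0
Cross-inversions: 5 + 4 + 3 + 3 + 2 + 2 + 0 = 19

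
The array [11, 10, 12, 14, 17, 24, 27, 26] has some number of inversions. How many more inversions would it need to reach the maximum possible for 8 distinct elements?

26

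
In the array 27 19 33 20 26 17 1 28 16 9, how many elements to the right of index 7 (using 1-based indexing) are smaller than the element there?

0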